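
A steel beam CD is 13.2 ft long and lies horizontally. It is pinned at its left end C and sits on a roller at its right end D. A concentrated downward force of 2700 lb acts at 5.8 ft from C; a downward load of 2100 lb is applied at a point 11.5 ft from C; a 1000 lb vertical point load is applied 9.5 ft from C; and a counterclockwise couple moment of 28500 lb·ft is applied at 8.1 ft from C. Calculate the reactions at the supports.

Moments about C: D_y·13.2 − 2700·5.8 − 2100·11.5 − 1000·9.5 + 28500 = 0 → D_y = 20810/13.2 = 1576.52 ≈ 1577 lb.
ΣF_y = 0: C_y + 1576.52 − 2700 − 2100 − 1000 = 0 → C_y = 4223 lb.
ΣF_x = 0: no horizontal applied forces, so C_x = 0.

C_x = 0, C_y = 4223 lb, D_y = 1577 lb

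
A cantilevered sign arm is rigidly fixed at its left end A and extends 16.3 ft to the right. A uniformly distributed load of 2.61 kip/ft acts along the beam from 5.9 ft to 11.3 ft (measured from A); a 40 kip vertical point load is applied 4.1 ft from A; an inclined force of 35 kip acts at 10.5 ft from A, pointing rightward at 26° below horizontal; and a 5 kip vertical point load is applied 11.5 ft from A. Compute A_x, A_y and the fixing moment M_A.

Resultant of the distributed load: 2.61 × 5.4 = 14.094 kip at 8.6 ft from A.
ΣF_x = 0: A_x + 35·cos26° = 0 → A_x = -31.46 kip.
ΣF_y = 0: A_y − 2.61·5.4 − 40 − 35·sin26° − 5 = 0 → A_y = 74.44 kip.
ΣM about A: M_A − (2.61·5.4)·8.6 − 40·4.1 − 35·sin26°·10.5 − 5·11.5 = 0 → M_A = 503.8 kip·ft.

A_x = -31.46 kip, A_y = 74.44 kip, M_A = 503.8 kip·ft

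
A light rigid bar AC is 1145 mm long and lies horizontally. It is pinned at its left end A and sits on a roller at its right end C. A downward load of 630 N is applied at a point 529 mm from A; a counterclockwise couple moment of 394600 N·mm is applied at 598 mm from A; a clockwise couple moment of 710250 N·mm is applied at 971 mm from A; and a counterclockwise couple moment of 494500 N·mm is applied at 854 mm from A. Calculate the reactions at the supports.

A_x = 0, A_y = 495.1 N, C_y = 134.9 N

Moments about A: C_y·1145 − 630·529 + 394600 − 710250 + 494500 = 0 → C_y = 154420/1145 = 134.865 ≈ 134.9 N.
ΣF_y = 0: A_y + 134.865 − 630 = 0 → A_y = 495.1 N.
ΣF_x = 0: no horizontal applied forces, so A_x = 0.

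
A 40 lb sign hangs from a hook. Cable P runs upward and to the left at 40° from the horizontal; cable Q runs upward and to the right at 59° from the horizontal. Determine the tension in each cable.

T_P = 20.86 lb, T_Q = 31.02 lb

ΣF_x = 0: −T_P·cos40° + T_Q·cos59° = 0 → T_Q = 1.48735·T_P.
ΣF_y = 0: T_P·sin40° + T_Q·sin59° = 40.
Substitute: T_P·(0.642788 + 1.48735·0.857167) = 40 → T_P = 20.8584 ≈ 20.86 lb.
Then T_Q = 1.48735 × 20.8584 = 31.02 lb.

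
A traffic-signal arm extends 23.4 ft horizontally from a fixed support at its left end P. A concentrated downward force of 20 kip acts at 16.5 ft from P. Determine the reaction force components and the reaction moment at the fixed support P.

ΣF_x = 0: P_x = 0.
ΣF_y = 0: P_y − 20 = 0 → P_y = 20.00 kip.
ΣM about P: M_P − 20·16.5 = 0 → M_P = 330.0 kip·ft.

P_x = 0, P_y = 20.00 kip, M_P = 330.0 kip·ft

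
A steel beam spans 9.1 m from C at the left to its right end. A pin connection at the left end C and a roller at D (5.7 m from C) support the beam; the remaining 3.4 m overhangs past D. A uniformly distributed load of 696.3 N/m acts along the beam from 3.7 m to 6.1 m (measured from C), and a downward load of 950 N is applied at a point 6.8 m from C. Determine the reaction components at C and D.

Resultant of the distributed load: 696.3 × 2.4 = 1671.12 N at 4.9 m from C.
ΣM about C: D_y·5.7 − (696.3·2.4)·4.9 − 950·6.8 = 0 → D_y = 14648.488/5.7 = 2569.91 ≈ 2570 N.
ΣF_y = 0: C_y + 2569.91 − 696.3·2.4 − 950 = 0 → C_y = 51.21 N.
ΣF_x = 0: no horizontal applied forces, so C_x = 0.

C_x = 0, C_y = 51.21 N, D_y = 2570 N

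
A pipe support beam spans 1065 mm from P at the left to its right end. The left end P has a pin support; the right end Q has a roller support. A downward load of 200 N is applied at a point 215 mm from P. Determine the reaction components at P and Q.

P_x = 0, P_y = 159.6 N, Q_y = 40.38 N

Moments about P: Q_y·1065 − 200·215 = 0 → Q_y = 43000/1065 = 40.3756 ≈ 40.38 N.
ΣF_y = 0: P_y + 40.3756 − 200 = 0 → P_y = 159.6 N.
ΣF_x = 0: no horizontal applied forces, so P_x = 0.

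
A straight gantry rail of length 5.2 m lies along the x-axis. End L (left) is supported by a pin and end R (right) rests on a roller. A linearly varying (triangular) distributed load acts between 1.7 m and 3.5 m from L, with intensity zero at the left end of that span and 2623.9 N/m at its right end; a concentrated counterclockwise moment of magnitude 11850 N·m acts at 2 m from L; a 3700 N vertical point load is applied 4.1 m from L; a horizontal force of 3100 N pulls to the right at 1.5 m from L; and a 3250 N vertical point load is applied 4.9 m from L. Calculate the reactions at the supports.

Resultant of the triangular load: ½ × 2623.9 × 1.8 = 2361.51 N, acting at 2.9 m from L (one-third of the span from the peak).
ΣM about L: R_y·5.2 − (½·2623.9·1.8)·2.9 + 11850 − 3700·4.1 − 3250·4.9 = 0 → R_y = 26093.379/5.2 = 5017.96 ≈ 5018 N.
ΣF_y = 0: L_y + 5017.96 − ½·2623.9·1.8 − 3700 − 3250 = 0 → L_y = 4294 N.
ΣF_x = 0: L_x + 3100 = 0 → L_x = -3100 N.

L_x = -3100 N, L_y = 4294 N, R_y = 5018 N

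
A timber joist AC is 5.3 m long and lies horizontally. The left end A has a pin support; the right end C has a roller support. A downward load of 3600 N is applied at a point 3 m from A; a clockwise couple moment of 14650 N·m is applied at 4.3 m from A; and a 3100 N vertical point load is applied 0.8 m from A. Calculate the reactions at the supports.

Moments about A: C_y·5.3 − 3600·3 − 14650 − 3100·0.8 = 0 → C_y = 27930/5.3 = 5269.81 ≈ 5270 N.
ΣF_y = 0: A_y + 5269.81 − 3600 − 3100 = 0 → A_y = 1430 N.
ΣF_x = 0: no horizontal applied forces, so A_x = 0.

A_x = 0, A_y = 1430 N, C_y = 5270 N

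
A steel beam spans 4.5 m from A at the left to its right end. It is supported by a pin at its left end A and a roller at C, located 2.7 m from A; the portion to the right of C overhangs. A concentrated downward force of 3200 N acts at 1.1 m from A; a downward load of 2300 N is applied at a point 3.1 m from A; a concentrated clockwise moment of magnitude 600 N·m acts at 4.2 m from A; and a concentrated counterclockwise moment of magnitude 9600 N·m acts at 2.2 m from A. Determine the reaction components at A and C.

ΣM about A: C_y·2.7 − 3200·1.1 − 2300·3.1 − 600 + 9600 = 0 → C_y = 1650/2.7 = 611.111 ≈ 611.1 N.
ΣF_y = 0: A_y + 611.111 − 3200 − 2300 = 0 → A_y = 4889 N.
ΣF_x = 0: no horizontal applied forces, so A_x = 0.

A_x = 0, A_y = 4889 N, C_y = 611.1 N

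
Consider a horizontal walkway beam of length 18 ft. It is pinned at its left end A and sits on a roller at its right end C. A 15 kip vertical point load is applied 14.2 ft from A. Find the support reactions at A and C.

Moments about A: C_y·18 − 15·14.2 = 0 → C_y = 213/18 = 11.8333 ≈ 11.83 kip.
ΣF_y = 0: A_y + 11.8333 − 15 = 0 → A_y = 3.167 kip.
ΣF_x = 0: no horizontal applied forces, so A_x = 0.

A_x = 0, A_y = 3.167 kip, C_y = 11.83 kip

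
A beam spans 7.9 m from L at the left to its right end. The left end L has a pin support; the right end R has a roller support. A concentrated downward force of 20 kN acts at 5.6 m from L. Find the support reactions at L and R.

Taking moments about L: R_y·7.9 − 20·5.6 = 0 → R_y = 112/7.9 = 14.1772 ≈ 14.18 kN.
ΣF_y = 0: L_y + 14.1772 − 20 = 0 → L_y = 5.823 kN.
ΣF_x = 0: no horizontal applied forces, so L_x = 0.

L_x = 0, L_y = 5.823 kN, R_y = 14.18 kN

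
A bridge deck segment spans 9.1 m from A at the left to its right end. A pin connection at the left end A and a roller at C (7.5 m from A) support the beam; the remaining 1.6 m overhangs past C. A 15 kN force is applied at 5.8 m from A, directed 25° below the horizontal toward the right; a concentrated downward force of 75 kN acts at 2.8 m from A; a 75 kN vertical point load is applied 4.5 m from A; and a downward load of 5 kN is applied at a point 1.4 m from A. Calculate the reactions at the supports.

ΣM about A: C_y·7.5 − 15·sin25°·5.8 − 75·2.8 − 75·4.5 − 5·1.4 = 0 → C_y = 591.268/7.5 = 78.8357 ≈ 78.84 kN.
ΣF_y = 0: A_y + 78.8357 − 15·sin25° − 75 − 75 − 5 = 0 → A_y = 82.50 kN.
ΣF_x = 0: A_x + 15·cos25° = 0 → A_x = -13.59 kN.

A_x = -13.59 kN, A_y = 82.50 kN, C_y = 78.84 kN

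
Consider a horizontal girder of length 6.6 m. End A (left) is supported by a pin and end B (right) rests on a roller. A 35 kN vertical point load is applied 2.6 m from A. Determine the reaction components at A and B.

A_x = 0, A_y = 21.21 kN, B_y = 13.79 kN

Taking moments about A: B_y·6.6 − 35·2.6 = 0 → B_y = 91/6.6 = 13.7879 ≈ 13.79 kN.
ΣF_y = 0: A_y + 13.7879 − 35 = 0 → A_y = 21.21 kN.
ΣF_x = 0: no horizontal applied forces, so A_x = 0.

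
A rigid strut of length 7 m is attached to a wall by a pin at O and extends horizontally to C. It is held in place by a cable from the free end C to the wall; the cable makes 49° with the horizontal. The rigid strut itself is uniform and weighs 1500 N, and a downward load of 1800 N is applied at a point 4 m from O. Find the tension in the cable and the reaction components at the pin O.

ΣM about O: T·sin49°·7 − 1500·3.5 − 1800·4 = 0 → T = 12450/(7·0.75471) = 2356.63 ≈ 2357 N.
ΣF_x = 0: O_x − T·cos49° = 0 → O_x = 2356.63 × 0.656059 = 1546 N.
ΣF_y = 0: O_y + T·sin49° − 1500 − 1800 = 0 → O_y = 3300 − 2356.63 × 0.75471 = 1521 N.

T = 2357 N, O_x = 1546 N, O_y = 1521 N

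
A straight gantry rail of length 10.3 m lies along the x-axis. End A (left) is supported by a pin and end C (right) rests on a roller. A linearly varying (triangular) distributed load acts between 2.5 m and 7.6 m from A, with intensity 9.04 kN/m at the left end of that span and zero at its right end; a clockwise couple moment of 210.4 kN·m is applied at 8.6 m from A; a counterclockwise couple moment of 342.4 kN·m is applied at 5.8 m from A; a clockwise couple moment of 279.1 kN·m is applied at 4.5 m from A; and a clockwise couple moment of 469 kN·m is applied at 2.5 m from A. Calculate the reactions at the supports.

A_x = 0, A_y = -46.16 kN, C_y = 69.22 kN

Resultant of the triangular load: ½ × 9.04 × 5.1 = 23.052 kN, acting at 4.2 m from A (one-third of the span from the peak).
Taking moments about A: C_y·10.3 − (½·9.04·5.1)·4.2 − 210.4 + 342.4 − 279.1 − 469 = 0 → C_y = 712.9184/10.3 = 69.2154 ≈ 69.22 kN.
ΣF_y = 0: A_y + 69.2154 − ½·9.04·5.1 = 0 → A_y = -46.16 kN.
ΣF_x = 0: no horizontal applied forces, so A_x = 0.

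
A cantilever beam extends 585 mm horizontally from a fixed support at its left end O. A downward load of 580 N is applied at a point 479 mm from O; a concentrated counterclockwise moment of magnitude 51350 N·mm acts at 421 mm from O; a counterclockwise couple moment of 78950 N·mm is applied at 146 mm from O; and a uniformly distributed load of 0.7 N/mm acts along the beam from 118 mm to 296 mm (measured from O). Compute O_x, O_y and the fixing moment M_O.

O_x = 0, O_y = 704.6 N, M_O = 173300 N·mm

Resultant of the distributed load: 0.7 × 178 = 124.6 N at 207 mm from O.
ΣF_x = 0: O_x = 0.
ΣF_y = 0: O_y − 580 − 0.7·178 = 0 → O_y = 704.6 N.
ΣM about O: M_O − 580·479 + 51350 + 78950 − (0.7·178)·207 = 0 → M_O = 173300 N·mm.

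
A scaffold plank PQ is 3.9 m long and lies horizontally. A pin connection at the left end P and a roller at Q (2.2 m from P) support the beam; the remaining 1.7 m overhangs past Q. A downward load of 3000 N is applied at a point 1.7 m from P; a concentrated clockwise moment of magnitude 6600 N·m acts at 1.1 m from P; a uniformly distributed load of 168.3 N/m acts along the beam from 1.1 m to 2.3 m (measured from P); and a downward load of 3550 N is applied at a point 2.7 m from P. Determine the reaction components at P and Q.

Resultant of the distributed load: 168.3 × 1.2 = 201.96 N at 1.7 m from P.
ΣM about P: Q_y·2.2 − 3000·1.7 − 6600 − (168.3·1.2)·1.7 − 3550·2.7 = 0 → Q_y = 21628.332/2.2 = 9831.06 ≈ 9831 N.
ΣF_y = 0: P_y + 9831.06 − 3000 − 168.3·1.2 − 3550 = 0 → P_y = -3079 N.
ΣF_x = 0: no horizontal applied forces, so P_x = 0.

P_x = 0, P_y = -3079 N, Q_y = 9831 N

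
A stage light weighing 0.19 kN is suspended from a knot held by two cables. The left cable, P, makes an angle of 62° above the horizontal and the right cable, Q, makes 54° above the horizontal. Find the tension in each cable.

T_P = 0.1243 kN, T_Q = 0.09924 kN

ΣF_x = 0: −T_P·cos62° + T_Q·cos54° = 0 → T_Q = 0.798713·T_P.
ΣF_y = 0: T_P·sin62° + T_Q·sin54° = 0.19.
Substitute: T_P·(0.882948 + 0.798713·0.809017) = 0.19 → T_P = 0.124254 ≈ 0.1243 kN.
Then T_Q = 0.798713 × 0.124254 = 0.09924 kN.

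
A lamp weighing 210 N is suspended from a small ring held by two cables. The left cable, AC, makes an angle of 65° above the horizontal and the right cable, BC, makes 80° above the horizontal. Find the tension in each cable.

ΣF_x = 0: −T_AC·cos65° + T_BC·cos80° = 0 → T_BC = 2.43376·T_AC.
ΣF_y = 0: T_AC·sin65° + T_BC·sin80° = 210.
Substitute: T_AC·(0.906308 + 2.43376·0.984808) = 210 → T_AC = 63.5767 ≈ 63.58 N.
Then T_BC = 2.43376 × 63.5767 = 154.7 N.

T_AC = 63.58 N, T_BC = 154.7 N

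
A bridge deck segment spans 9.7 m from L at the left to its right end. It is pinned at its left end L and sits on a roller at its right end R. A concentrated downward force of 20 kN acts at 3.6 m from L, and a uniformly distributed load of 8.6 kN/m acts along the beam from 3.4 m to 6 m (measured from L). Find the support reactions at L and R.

Resultant of the distributed load: 8.6 × 2.6 = 22.36 kN at 4.7 m from L.
ΣM about L: R_y·9.7 − 20·3.6 − (8.6·2.6)·4.7 = 0 → R_y = 177.092/9.7 = 18.2569 ≈ 18.26 kN.
ΣF_y = 0: L_y + 18.2569 − 20 − 8.6·2.6 = 0 → L_y = 24.10 kN.
ΣF_x = 0: no horizontal applied forces, so L_x = 0.

L_x = 0, L_y = 24.10 kN, R_y = 18.26 kN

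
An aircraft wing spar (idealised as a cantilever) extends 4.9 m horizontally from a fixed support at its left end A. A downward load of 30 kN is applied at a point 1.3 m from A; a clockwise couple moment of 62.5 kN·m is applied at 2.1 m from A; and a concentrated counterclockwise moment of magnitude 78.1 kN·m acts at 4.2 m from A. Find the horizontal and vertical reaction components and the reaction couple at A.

ΣF_x = 0: A_x = 0.
ΣF_y = 0: A_y − 30 = 0 → A_y = 30.00 kN.
ΣM about A: M_A − 30·1.3 − 62.5 + 78.1 = 0 → M_A = 23.40 kN·m.

A_x = 0, A_y = 30.00 kN, M_A = 23.40 kN·m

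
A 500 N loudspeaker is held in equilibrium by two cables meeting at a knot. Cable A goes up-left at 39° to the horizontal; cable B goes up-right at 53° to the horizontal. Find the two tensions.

T_A = 301.1 N, T_B = 388.8 N

ΣF_x = 0: −T_A·cos39° + T_B·cos53° = 0 → T_B = 1.29134·T_A.
ΣF_y = 0: T_A·sin39° + T_B·sin53° = 500.
Substitute: T_A·(0.62932 + 1.29134·0.798636) = 500 → T_A = 301.09 ≈ 301.1 N.
Then T_B = 1.29134 × 301.09 = 388.8 N.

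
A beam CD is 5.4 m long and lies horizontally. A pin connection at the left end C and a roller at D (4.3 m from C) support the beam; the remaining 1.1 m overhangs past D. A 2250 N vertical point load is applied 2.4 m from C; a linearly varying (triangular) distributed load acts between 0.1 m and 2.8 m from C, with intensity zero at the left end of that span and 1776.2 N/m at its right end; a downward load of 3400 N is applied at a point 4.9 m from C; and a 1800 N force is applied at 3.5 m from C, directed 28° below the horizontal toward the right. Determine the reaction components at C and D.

C_x = -1589 N, C_y = 2015 N, D_y = 6878 N

Resultant of the triangular load: ½ × 1776.2 × 2.7 = 2397.87 N, acting at 1.9 m from C (one-third of the span from the peak).
ΣM about C: D_y·4.3 − 2250·2.4 − (½·1776.2·2.7)·1.9 − 3400·4.9 − 1800·sin28°·3.5 = 0 → D_y = 29573.6/4.3 = 6877.58 ≈ 6878 N.
ΣF_y = 0: C_y + 6877.58 − 2250 − ½·1776.2·2.7 − 3400 − 1800·sin28° = 0 → C_y = 2015 N.
ΣF_x = 0: C_x + 1800·cos28° = 0 → C_x = -1589 N.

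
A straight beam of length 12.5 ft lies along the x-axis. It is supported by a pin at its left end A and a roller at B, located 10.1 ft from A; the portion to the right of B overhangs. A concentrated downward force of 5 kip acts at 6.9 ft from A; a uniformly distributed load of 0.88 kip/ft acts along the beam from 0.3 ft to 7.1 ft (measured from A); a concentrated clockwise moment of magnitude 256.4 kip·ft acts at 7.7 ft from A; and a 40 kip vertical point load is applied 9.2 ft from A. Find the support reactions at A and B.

Resultant of the distributed load: 0.88 × 6.8 = 5.984 kip at 3.7 ft from A.
Moments about A: B_y·10.1 − 5·6.9 − (0.88·6.8)·3.7 − 256.4 − 40·9.2 = 0 → B_y = 681.0408/10.1 = 67.4298 ≈ 67.43 kip.
ΣF_y = 0: A_y + 67.4298 − 5 − 0.88·6.8 − 40 = 0 → A_y = -16.45 kip.
ΣF_x = 0: no horizontal applied forces, so A_x = 0.

A_x = 0, A_y = -16.45 kip, B_y = 67.43 kip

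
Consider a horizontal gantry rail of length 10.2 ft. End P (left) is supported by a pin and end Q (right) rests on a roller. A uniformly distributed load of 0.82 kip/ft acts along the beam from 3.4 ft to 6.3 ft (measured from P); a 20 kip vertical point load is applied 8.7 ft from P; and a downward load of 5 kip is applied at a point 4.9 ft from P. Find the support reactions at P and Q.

P_x = 0, P_y = 6.787 kip, Q_y = 20.59 kip

Resultant of the distributed load: 0.82 × 2.9 = 2.378 kip at 4.85 ft from P.
Moments about P: Q_y·10.2 − (0.82·2.9)·4.85 − 20·8.7 − 5·4.9 = 0 → Q_y = 210.0333/10.2 = 20.5915 ≈ 20.59 kip.
ΣF_y = 0: P_y + 20.5915 − 0.82·2.9 − 20 − 5 = 0 → P_y = 6.787 kip.
ΣF_x = 0: no horizontal applied forces, so P_x = 0.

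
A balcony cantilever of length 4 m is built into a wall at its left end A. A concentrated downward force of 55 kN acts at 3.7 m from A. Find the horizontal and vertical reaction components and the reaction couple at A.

ΣF_x = 0: A_x = 0.
ΣF_y = 0: A_y − 55 = 0 → A_y = 55.00 kN.
ΣM about A: M_A − 55·3.7 = 0 → M_A = 203.5 kN·m.

A_x = 0, A_y = 55.00 kN, M_A = 203.5 kN·m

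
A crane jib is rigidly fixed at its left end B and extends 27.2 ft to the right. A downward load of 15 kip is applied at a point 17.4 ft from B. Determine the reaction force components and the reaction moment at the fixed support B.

ΣF_x = 0: B_x = 0.
ΣF_y = 0: B_y − 15 = 0 → B_y = 15.00 kip.
ΣM about B: M_B − 15·17.4 = 0 → M_B = 261.0 kip·ft.

B_x = 0, B_y = 15.00 kip, M_B = 261.0 kip·ft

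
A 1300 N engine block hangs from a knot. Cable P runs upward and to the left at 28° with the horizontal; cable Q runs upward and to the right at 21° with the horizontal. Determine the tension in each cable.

T_P = 1608 N, T_Q = 1521 N

ΣF_x = 0: −T_P·cos28° + T_Q·cos21° = 0 → T_Q = 0.945765·T_P.
ΣF_y = 0: T_P·sin28° + T_Q·sin21° = 1300.
Substitute: T_P·(0.469472 + 0.945765·0.358368) = 1300 → T_P = 1608.11 ≈ 1608 N.
Then T_Q = 0.945765 × 1608.11 = 1521 N.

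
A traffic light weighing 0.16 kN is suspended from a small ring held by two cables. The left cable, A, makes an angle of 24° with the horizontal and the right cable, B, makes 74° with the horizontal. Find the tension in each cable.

ΣF_x = 0: −T_A·cos24° + T_B·cos74° = 0 → T_B = 3.3143·T_A.
ΣF_y = 0: T_A·sin24° + T_B·sin74° = 0.16.
Substitute: T_A·(0.406737 + 3.3143·0.961262) = 0.16 → T_A = 0.0445354 ≈ 0.04454 kN.
Then T_B = 3.3143 × 0.0445354 = 0.1476 kN.

T_A = 0.04454 kN, T_B = 0.1476 kN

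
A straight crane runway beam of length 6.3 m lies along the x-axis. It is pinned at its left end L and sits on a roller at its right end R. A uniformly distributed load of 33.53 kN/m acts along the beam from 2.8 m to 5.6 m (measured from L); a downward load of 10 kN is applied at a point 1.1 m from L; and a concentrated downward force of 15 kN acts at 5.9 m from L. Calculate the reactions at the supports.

Resultant of the distributed load: 33.53 × 2.8 = 93.884 kN at 4.2 m from L.
Taking moments about L: R_y·6.3 − (33.53·2.8)·4.2 − 10·1.1 − 15·5.9 = 0 → R_y = 493.8128/6.3 = 78.383 ≈ 78.38 kN.
ΣF_y = 0: L_y + 78.383 − 33.53·2.8 − 10 − 15 = 0 → L_y = 40.50 kN.
ΣF_x = 0: no horizontal applied forces, so L_x = 0.

L_x = 0, L_y = 40.50 kN, R_y = 78.38 kN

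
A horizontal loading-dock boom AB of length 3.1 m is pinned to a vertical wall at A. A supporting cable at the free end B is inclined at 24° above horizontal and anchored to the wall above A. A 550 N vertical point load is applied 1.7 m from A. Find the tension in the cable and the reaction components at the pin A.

ΣM about A: T·sin24°·3.1 − 550·1.7 = 0 → T = 935/(3.1·0.406737) = 741.543 ≈ 741.5 N.
ΣF_x = 0: A_x − T·cos24° = 0 → A_x = 741.543 × 0.913545 = 677.4 N.
ΣF_y = 0: A_y + T·sin24° − 550 = 0 → A_y = 550 − 741.543 × 0.406737 = 248.4 N.

T = 741.5 N, A_x = 677.4 N, A_y = 248.4 N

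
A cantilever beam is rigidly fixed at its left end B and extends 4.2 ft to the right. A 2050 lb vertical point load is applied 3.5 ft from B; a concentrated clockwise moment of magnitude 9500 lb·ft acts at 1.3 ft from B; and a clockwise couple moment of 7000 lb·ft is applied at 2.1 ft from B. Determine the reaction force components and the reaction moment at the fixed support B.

B_x = 0, B_y = 2050 lb, M_B = 23680 lb·ft

ΣF_x = 0: B_x = 0.
ΣF_y = 0: B_y − 2050 = 0 → B_y = 2050 lb.
ΣM about B: M_B − 2050·3.5 − 9500 − 7000 = 0 → M_B = 23680 lb·ft.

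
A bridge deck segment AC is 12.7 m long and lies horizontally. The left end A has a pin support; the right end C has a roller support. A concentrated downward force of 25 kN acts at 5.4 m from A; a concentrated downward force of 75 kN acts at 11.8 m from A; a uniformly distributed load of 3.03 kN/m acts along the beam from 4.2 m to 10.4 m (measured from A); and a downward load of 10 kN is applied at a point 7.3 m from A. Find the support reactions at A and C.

A_x = 0, A_y = 31.92 kN, C_y = 96.86 kN

Resultant of the distributed load: 3.03 × 6.2 = 18.786 kN at 7.3 m from A.
ΣM about A: C_y·12.7 − 25·5.4 − 75·11.8 − (3.03·6.2)·7.3 − 10·7.3 = 0 → C_y = 1230.1378/12.7 = 96.8612 ≈ 96.86 kN.
ΣF_y = 0: A_y + 96.8612 − 25 − 75 − 3.03·6.2 − 10 = 0 → A_y = 31.92 kN.
ΣF_x = 0: no horizontal applied forces, so A_x = 0.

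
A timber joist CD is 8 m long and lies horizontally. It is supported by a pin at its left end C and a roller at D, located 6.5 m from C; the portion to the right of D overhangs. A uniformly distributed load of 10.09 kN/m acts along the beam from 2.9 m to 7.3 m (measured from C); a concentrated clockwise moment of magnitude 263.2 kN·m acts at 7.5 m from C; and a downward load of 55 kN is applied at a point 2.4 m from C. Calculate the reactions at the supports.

C_x = 0, C_y = 3.762 kN, D_y = 95.63 kN

Resultant of the distributed load: 10.09 × 4.4 = 44.396 kN at 5.1 m from C.
Taking moments about C: D_y·6.5 − (10.09·4.4)·5.1 − 263.2 − 55·2.4 = 0 → D_y = 621.6196/6.5 = 95.6338 ≈ 95.63 kN.
ΣF_y = 0: C_y + 95.6338 − 10.09·4.4 − 55 = 0 → C_y = 3.762 kN.
ΣF_x = 0: no horizontal applied forces, so C_x = 0.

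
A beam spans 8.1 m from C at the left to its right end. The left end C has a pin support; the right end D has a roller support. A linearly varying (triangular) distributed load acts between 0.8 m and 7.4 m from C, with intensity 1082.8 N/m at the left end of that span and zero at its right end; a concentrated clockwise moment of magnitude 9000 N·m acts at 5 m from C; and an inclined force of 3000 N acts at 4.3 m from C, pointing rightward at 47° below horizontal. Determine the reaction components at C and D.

Resultant of the triangular load: ½ × 1082.8 × 6.6 = 3573.24 N, acting at 3 m from C (one-third of the span from the peak).
Moments about C: D_y·8.1 − (½·1082.8·6.6)·3 − 9000 − 3000·sin47°·4.3 = 0 → D_y = 29154.2/8.1 = 3599.28 ≈ 3599 N.
ΣF_y = 0: C_y + 3599.28 − ½·1082.8·6.6 − 3000·sin47° = 0 → C_y = 2168 N.
ΣF_x = 0: C_x + 3000·cos47° = 0 → C_x = -2046 N.

C_x = -2046 N, C_y = 2168 N, D_y = 3599 N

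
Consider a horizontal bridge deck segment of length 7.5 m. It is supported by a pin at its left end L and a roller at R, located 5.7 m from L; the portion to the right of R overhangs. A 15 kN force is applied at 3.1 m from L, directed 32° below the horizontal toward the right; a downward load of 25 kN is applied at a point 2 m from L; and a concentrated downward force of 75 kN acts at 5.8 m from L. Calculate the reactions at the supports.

L_x = -12.72 kN, L_y = 18.54 kN, R_y = 89.41 kN

Moments about L: R_y·5.7 − 15·sin32°·3.1 − 25·2 − 75·5.8 = 0 → R_y = 509.641/5.7 = 89.4107 ≈ 89.41 kN.
ΣF_y = 0: L_y + 89.4107 − 15·sin32° − 25 − 75 = 0 → L_y = 18.54 kN.
ΣF_x = 0: L_x + 15·cos32° = 0 → L_x = -12.72 kN.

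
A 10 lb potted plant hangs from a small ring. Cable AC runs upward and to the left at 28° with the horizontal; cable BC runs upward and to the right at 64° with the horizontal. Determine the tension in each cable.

ΣF_x = 0: −T_AC·cos28° + T_BC·cos64° = 0 → T_BC = 2.01416·T_AC.
ΣF_y = 0: T_AC·sin28° + T_BC·sin64° = 10.
Substitute: T_AC·(0.469472 + 2.01416·0.898794) = 10 → T_AC = 4.38637 ≈ 4.386 lb.
Then T_BC = 2.01416 × 4.38637 = 8.835 lb.

T_AC = 4.386 lb, T_BC = 8.835 lb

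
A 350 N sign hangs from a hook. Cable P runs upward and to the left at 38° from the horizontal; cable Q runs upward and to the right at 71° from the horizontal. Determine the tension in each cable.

ΣF_x = 0: −T_P·cos38° + T_Q·cos71° = 0 → T_Q = 2.42042·T_P.
ΣF_y = 0: T_P·sin38° + T_Q·sin71° = 350.
Substitute: T_P·(0.615661 + 2.42042·0.945519) = 350 → T_P = 120.515 ≈ 120.5 N.
Then T_Q = 2.42042 × 120.515 = 291.7 N.

T_P = 120.5 N, T_Q = 291.7 N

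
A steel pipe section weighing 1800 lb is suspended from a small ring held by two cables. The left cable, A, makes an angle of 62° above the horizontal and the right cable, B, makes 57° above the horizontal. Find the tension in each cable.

ΣF_x = 0: −T_A·cos62° + T_B·cos57° = 0 → T_B = 0.861987·T_A.
ΣF_y = 0: T_A·sin62° + T_B·sin57° = 1800.
Substitute: T_A·(0.882948 + 0.861987·0.838671) = 1800 → T_A = 1120.89 ≈ 1121 lb.
Then T_B = 0.861987 × 1120.89 = 966.2 lb.

T_A = 1121 lb, T_B = 966.2 lb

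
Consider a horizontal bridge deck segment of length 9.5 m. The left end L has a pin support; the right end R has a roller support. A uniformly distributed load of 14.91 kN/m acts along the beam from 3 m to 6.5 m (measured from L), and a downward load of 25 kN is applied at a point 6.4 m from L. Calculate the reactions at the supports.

Resultant of the distributed load: 14.91 × 3.5 = 52.185 kN at 4.75 m from L.
Moments about L: R_y·9.5 − (14.91·3.5)·4.75 − 25·6.4 = 0 → R_y = 407.87875/9.5 = 42.9346 ≈ 42.93 kN.
ΣF_y = 0: L_y + 42.9346 − 14.91·3.5 − 25 = 0 → L_y = 34.25 kN.
ΣF_x = 0: no horizontal applied forces, so L_x = 0.

L_x = 0, L_y = 34.25 kN, R_y = 42.93 kN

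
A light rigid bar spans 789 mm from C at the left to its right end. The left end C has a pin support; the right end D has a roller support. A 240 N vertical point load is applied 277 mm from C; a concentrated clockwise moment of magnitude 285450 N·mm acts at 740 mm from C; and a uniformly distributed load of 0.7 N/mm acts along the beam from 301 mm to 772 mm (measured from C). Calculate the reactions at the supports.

C_x = 0, C_y = -100.5 N, D_y = 670.2 N

Resultant of the distributed load: 0.7 × 471 = 329.7 N at 536.5 mm from C.
Moments about C: D_y·789 − 240·277 − 285450 − (0.7·471)·536.5 = 0 → D_y = 528814.05/789 = 670.233 ≈ 670.2 N.
ΣF_y = 0: C_y + 670.233 − 240 − 0.7·471 = 0 → C_y = -100.5 N.
ΣF_x = 0: no horizontal applied forces, so C_x = 0.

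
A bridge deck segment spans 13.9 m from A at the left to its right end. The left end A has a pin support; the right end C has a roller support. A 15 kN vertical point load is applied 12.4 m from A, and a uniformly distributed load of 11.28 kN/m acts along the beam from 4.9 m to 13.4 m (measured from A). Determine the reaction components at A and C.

A_x = 0, A_y = 34.38 kN, C_y = 76.50 kN

Resultant of the distributed load: 11.28 × 8.5 = 95.88 kN at 9.15 m from A.
ΣM about A: C_y·13.9 − 15·12.4 − (11.28·8.5)·9.15 = 0 → C_y = 1063.302/13.9 = 76.4965 ≈ 76.50 kN.
ΣF_y = 0: A_y + 76.4965 − 15 − 11.28·8.5 = 0 → A_y = 34.38 kN.
ΣF_x = 0: no horizontal applied forces, so A_x = 0.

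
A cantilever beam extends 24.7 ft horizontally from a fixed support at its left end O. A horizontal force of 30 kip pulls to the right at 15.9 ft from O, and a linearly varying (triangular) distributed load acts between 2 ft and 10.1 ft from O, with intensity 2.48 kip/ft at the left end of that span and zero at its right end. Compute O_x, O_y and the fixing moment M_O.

O_x = -30.00 kip, O_y = 10.04 kip, M_O = 47.21 kip·ft

Resultant of the triangular load: ½ × 2.48 × 8.1 = 10.044 kip, acting at 4.7 ft from O (one-third of the span from the peak).
ΣF_x = 0: O_x + 30 = 0 → O_x = -30.00 kip.
ΣF_y = 0: O_y − ½·2.48·8.1 = 0 → O_y = 10.04 kip.
ΣM about O: M_O − (½·2.48·8.1)·4.7 = 0 → M_O = 47.21 kip·ft.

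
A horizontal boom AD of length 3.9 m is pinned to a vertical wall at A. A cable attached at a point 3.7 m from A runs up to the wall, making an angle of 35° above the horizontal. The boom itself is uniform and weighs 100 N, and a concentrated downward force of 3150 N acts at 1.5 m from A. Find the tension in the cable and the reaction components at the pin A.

T = 2318 N, A_x = 1899 N, A_y = 1920 N

ΣM about A: T·sin35°·3.7 − 100·1.95 − 3150·1.5 = 0 → T = 4920/(3.7·0.573576) = 2318.31 ≈ 2318 N.
ΣF_x = 0: A_x − T·cos35° = 0 → A_x = 2318.31 × 0.819152 = 1899 N.
ΣF_y = 0: A_y + T·sin35° − 100 − 3150 = 0 → A_y = 3250 − 2318.31 × 0.573576 = 1920 N.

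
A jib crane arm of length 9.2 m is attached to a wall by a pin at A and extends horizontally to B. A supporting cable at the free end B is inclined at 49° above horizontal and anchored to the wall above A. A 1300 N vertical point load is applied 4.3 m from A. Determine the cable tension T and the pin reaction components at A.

ΣM about A: T·sin49°·9.2 − 1300·4.3 = 0 → T = 5590/(9.2·0.75471) = 805.089 ≈ 805.1 N.
ΣF_x = 0: A_x − T·cos49° = 0 → A_x = 805.089 × 0.656059 = 528.2 N.
ΣF_y = 0: A_y + T·sin49° − 1300 = 0 → A_y = 1300 − 805.089 × 0.75471 = 692.4 N.

T = 805.1 N, A_x = 528.2 N, A_y = 692.4 N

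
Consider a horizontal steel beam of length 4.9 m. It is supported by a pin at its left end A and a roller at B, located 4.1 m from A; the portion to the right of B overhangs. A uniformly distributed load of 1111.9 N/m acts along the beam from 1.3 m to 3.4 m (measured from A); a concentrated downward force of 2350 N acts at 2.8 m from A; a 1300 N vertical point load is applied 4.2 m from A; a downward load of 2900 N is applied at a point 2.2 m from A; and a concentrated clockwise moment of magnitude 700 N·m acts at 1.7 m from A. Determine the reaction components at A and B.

Resultant of the distributed load: 1111.9 × 2.1 = 2334.99 N at 2.35 m from A.
Taking moments about A: B_y·4.1 − (1111.9·2.1)·2.35 − 2350·2.8 − 1300·4.2 − 2900·2.2 − 700 = 0 → B_y = 24607.2265/4.1 = 6001.76 ≈ 6002 N.
ΣF_y = 0: A_y + 6001.76 − 1111.9·2.1 − 2350 − 1300 − 2900 = 0 → A_y = 2883 N.
ΣF_x = 0: no horizontal applied forces, so A_x = 0.

A_x = 0, A_y = 2883 N, B_y = 6002 N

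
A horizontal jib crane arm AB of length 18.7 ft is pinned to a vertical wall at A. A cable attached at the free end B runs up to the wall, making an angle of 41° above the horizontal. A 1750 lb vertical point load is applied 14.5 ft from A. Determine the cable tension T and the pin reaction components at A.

T = 2068 lb, A_x = 1561 lb, A_y = 393.0 lb

ΣM about A: T·sin41°·18.7 − 1750·14.5 = 0 → T = 25375/(18.7·0.656059) = 2068.34 ≈ 2068 lb.
ΣF_x = 0: A_x − T·cos41° = 0 → A_x = 2068.34 × 0.75471 = 1561 lb.
ΣF_y = 0: A_y + T·sin41° − 1750 = 0 → A_y = 1750 − 2068.34 × 0.656059 = 393.0 lb.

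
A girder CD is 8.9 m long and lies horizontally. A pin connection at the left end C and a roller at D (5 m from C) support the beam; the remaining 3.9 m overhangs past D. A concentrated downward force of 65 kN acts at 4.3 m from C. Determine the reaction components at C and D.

ΣM about C: D_y·5 − 65·4.3 = 0 → D_y = 279.5/5 = 55.90 kN.
ΣF_y = 0: C_y + 55.9 − 65 = 0 → C_y = 9.100 kN.
ΣF_x = 0: no horizontal applied forces, so C_x = 0.

C_x = 0, C_y = 9.100 kN, D_y = 55.90 kN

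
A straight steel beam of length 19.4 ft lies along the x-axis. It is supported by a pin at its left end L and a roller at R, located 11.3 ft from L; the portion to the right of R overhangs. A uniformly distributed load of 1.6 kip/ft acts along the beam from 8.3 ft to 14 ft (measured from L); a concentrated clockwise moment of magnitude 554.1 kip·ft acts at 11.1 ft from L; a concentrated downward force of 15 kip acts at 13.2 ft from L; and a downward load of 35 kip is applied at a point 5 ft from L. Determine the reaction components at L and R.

Resultant of the distributed load: 1.6 × 5.7 = 9.12 kip at 11.15 ft from L.
ΣM about L: R_y·11.3 − (1.6·5.7)·11.15 − 554.1 − 15·13.2 − 35·5 = 0 → R_y = 1028.788/11.3 = 91.0432 ≈ 91.04 kip.
ΣF_y = 0: L_y + 91.0432 − 1.6·5.7 − 15 − 35 = 0 → L_y = -31.92 kip.
ΣF_x = 0: no horizontal applied forces, so L_x = 0.

L_x = 0, L_y = -31.92 kip, R_y = 91.04 kip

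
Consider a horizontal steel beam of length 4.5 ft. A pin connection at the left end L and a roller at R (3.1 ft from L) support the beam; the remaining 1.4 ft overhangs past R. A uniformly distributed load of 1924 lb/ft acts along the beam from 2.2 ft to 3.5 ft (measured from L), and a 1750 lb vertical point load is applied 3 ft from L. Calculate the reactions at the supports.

Resultant of the distributed load: 1924 × 1.3 = 2501.2 lb at 2.85 ft from L.
ΣM about L: R_y·3.1 − (1924·1.3)·2.85 − 1750·3 = 0 → R_y = 12378.42/3.1 = 3993.04 ≈ 3993 lb.
ΣF_y = 0: L_y + 3993.04 − 1924·1.3 − 1750 = 0 → L_y = 258.2 lb.
ΣF_x = 0: no horizontal applied forces, so L_x = 0.

L_x = 0, L_y = 258.2 lb, R_y = 3993 lb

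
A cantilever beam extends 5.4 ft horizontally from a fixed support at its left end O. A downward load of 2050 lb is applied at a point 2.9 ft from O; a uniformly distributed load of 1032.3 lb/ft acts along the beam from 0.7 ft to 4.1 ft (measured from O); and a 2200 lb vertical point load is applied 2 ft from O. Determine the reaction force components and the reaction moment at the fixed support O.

O_x = 0, O_y = 7760 lb, M_O = 18770 lb·ft

Resultant of the distributed load: 1032.3 × 3.4 = 3509.82 lb at 2.4 ft from O.
ΣF_x = 0: O_x = 0.
ΣF_y = 0: O_y − 2050 − 1032.3·3.4 − 2200 = 0 → O_y = 7760 lb.
ΣM about O: M_O − 2050·2.9 − (1032.3·3.4)·2.4 − 2200·2 = 0 → M_O = 18770 lb·ft.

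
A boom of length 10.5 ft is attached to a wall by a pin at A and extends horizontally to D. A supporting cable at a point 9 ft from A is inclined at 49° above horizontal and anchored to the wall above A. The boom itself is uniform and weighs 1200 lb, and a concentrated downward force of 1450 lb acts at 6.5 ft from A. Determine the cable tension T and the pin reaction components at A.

ΣM about A: T·sin49°·9 − 1200·5.25 − 1450·6.5 = 0 → T = 15725/(9·0.75471) = 2315.09 ≈ 2315 lb.
ΣF_x = 0: A_x − T·cos49° = 0 → A_x = 2315.09 × 0.656059 = 1519 lb.
ΣF_y = 0: A_y + T·sin49° − 1200 − 1450 = 0 → A_y = 2650 − 2315.09 × 0.75471 = 902.8 lb.

T = 2315 lb, A_x = 1519 lb, A_y = 902.8 lb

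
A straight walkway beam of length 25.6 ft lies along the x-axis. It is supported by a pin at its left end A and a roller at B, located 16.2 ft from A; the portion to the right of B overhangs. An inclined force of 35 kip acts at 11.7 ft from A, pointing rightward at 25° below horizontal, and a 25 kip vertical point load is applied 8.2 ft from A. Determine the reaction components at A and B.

ΣM about A: B_y·16.2 − 35·sin25°·11.7 − 25·8.2 = 0 → B_y = 378.062/16.2 = 23.3372 ≈ 23.34 kip.
ΣF_y = 0: A_y + 23.3372 − 35·sin25° − 25 = 0 → A_y = 16.45 kip.
ΣF_x = 0: A_x + 35·cos25° = 0 → A_x = -31.72 kip.

A_x = -31.72 kip, A_y = 16.45 kip, B_y = 23.34 kip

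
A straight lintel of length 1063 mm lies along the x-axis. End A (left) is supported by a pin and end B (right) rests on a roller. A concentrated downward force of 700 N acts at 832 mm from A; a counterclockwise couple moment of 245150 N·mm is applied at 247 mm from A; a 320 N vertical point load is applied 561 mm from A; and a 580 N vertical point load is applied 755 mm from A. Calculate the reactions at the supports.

Moments about A: B_y·1063 − 700·832 + 245150 − 320·561 − 580·755 = 0 → B_y = 954670/1063 = 898.09 ≈ 898.1 N.
ΣF_y = 0: A_y + 898.09 − 700 − 320 − 580 = 0 → A_y = 701.9 N.
ΣF_x = 0: no horizontal applied forces, so A_x = 0.

A_x = 0, A_y = 701.9 N, B_y = 898.1 N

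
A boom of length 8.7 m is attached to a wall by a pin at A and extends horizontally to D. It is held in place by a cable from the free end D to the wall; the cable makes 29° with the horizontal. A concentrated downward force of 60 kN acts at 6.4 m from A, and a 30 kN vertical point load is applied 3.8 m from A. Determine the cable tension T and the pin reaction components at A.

T = 118.1 kN, A_x = 103.3 kN, A_y = 32.76 kN

ΣM about A: T·sin29°·8.7 − 60·6.4 − 30·3.8 = 0 → T = 498/(8.7·0.48481) = 118.07 ≈ 118.1 kN.
ΣF_x = 0: A_x − T·cos29° = 0 → A_x = 118.07 × 0.87462 = 103.3 kN.
ΣF_y = 0: A_y + T·sin29° − 60 − 30 = 0 → A_y = 90 − 118.07 × 0.48481 = 32.76 kN.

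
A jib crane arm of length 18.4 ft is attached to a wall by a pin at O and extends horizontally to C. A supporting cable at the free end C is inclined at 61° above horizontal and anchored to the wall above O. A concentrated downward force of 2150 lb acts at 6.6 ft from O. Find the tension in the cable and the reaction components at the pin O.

ΣM about O: T·sin61°·18.4 − 2150·6.6 = 0 → T = 14190/(18.4·0.87462) = 881.749 ≈ 881.7 lb.
ΣF_x = 0: O_x − T·cos61° = 0 → O_x = 881.749 × 0.48481 = 427.5 lb.
ΣF_y = 0: O_y + T·sin61° − 2150 = 0 → O_y = 2150 − 881.749 × 0.87462 = 1379 lb.

T = 881.7 lb, O_x = 427.5 lb, O_y = 1379 lb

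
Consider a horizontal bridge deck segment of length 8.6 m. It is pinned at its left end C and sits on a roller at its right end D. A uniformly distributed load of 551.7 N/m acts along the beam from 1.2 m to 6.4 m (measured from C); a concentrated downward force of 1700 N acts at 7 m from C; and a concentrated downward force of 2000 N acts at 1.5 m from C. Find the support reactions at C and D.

C_x = 0, C_y = 3569 N, D_y = 3000 N

Resultant of the distributed load: 551.7 × 5.2 = 2868.84 N at 3.8 m from C.
Moments about C: D_y·8.6 − (551.7·5.2)·3.8 − 1700·7 − 2000·1.5 = 0 → D_y = 25801.592/8.6 = 3000.19 ≈ 3000 N.
ΣF_y = 0: C_y + 3000.19 − 551.7·5.2 − 1700 − 2000 = 0 → C_y = 3569 N.
ΣF_x = 0: no horizontal applied forces, so C_x = 0.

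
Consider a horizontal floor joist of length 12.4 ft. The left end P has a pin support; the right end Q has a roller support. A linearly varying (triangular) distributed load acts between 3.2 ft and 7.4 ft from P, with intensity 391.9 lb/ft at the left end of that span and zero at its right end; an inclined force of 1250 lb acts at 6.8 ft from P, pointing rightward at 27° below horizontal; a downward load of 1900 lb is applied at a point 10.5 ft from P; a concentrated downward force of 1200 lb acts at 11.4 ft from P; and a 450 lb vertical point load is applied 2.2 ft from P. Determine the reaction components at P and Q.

Resultant of the triangular load: ½ × 391.9 × 4.2 = 822.99 lb, acting at 4.6 ft from P (one-third of the span from the peak).
ΣM about P: Q_y·12.4 − (½·391.9·4.2)·4.6 − 1250·sin27°·6.8 − 1900·10.5 − 1200·11.4 − 450·2.2 = 0 → Q_y = 42264.7/12.4 = 3408.44 ≈ 3408 lb.
ΣF_y = 0: P_y + 3408.44 − ½·391.9·4.2 − 1250·sin27° − 1900 − 1200 − 450 = 0 → P_y = 1532 lb.
ΣF_x = 0: P_x + 1250·cos27° = 0 → P_x = -1114 lb.

P_x = -1114 lb, P_y = 1532 lb, Q_y = 3408 lb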